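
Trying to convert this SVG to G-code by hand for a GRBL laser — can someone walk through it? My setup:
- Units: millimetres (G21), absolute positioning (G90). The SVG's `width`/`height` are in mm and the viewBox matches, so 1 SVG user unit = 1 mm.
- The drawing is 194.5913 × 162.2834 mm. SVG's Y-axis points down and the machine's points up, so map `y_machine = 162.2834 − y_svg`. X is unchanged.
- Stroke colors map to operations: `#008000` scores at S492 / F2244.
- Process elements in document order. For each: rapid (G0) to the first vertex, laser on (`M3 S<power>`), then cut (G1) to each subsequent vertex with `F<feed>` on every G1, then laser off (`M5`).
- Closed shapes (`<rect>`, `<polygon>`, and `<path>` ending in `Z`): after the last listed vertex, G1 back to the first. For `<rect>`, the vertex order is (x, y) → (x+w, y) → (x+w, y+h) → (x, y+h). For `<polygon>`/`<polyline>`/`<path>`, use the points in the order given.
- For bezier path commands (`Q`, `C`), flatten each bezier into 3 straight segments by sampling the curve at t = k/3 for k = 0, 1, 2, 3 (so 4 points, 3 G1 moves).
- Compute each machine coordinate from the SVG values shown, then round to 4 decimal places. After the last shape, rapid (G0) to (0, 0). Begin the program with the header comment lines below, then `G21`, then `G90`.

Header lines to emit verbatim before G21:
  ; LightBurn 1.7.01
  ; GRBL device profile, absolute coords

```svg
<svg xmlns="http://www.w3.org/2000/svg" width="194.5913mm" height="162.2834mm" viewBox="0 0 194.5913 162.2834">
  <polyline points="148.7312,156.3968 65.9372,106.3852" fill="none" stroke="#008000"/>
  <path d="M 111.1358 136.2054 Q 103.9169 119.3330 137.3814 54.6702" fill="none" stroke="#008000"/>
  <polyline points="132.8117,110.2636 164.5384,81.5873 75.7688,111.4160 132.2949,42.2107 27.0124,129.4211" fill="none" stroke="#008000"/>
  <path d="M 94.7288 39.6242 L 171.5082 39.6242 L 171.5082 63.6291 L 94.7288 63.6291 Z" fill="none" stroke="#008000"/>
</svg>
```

1 u = 1 mm; y_m = 162.2834 − y.

[1] `<polyline>` line segment, #008000→score S492 F2244: (148.7312,5.8866) → (65.9372,55.8982)

[2] `<path>` quadratic bezier, #008000→score S492 F2244: (111.1358,26.0780) → (110.8436,42.6363) → (119.5921,69.8147) → (137.3814,107.6132)

[3] `<polyline>` open polyline, #008000→score S492 F2244: (132.8117,52.0198) → (164.5384,80.6961) → (75.7688,50.8674) → (132.2949,120.0727) → (27.0124,32.8623)

[4] `<path>` rectangle, #008000→score S492 F2244: (94.7288,122.6592) → (171.5082,122.6592) → (171.5082,98.6543) → (94.7288,98.6543) → (94.7288,122.6592) (closed)

; LightBurn 1.7.01
; GRBL device profile, absolute coords
G21
G90
G0 X148.7312 Y5.8866
M3 S492
G1 X65.9372 Y55.8982 F2244
M5
G0 X111.1358 Y26.0780
M3 S492
G1 X110.8436 Y42.6363 F2244
G1 X119.5921 Y69.8147 F2244
G1 X137.3814 Y107.6132 F2244
M5
G0 X132.8117 Y52.0198
M3 S492
G1 X164.5384 Y80.6961 F2244
G1 X75.7688 Y50.8674 F2244
G1 X132.2949 Y120.0727 F2244
G1 X27.0124 Y32.8623 F2244
M5
G0 X94.7288 Y122.6592
M3 S492
G1 X171.5082 Y122.6592 F2244
G1 X171.5082 Y98.6543 F2244
G1 X94.7288 Y98.6543 F2244
G1 X94.7288 Y122.6592 F2244
M5
G0 X0.0000 Y0.0000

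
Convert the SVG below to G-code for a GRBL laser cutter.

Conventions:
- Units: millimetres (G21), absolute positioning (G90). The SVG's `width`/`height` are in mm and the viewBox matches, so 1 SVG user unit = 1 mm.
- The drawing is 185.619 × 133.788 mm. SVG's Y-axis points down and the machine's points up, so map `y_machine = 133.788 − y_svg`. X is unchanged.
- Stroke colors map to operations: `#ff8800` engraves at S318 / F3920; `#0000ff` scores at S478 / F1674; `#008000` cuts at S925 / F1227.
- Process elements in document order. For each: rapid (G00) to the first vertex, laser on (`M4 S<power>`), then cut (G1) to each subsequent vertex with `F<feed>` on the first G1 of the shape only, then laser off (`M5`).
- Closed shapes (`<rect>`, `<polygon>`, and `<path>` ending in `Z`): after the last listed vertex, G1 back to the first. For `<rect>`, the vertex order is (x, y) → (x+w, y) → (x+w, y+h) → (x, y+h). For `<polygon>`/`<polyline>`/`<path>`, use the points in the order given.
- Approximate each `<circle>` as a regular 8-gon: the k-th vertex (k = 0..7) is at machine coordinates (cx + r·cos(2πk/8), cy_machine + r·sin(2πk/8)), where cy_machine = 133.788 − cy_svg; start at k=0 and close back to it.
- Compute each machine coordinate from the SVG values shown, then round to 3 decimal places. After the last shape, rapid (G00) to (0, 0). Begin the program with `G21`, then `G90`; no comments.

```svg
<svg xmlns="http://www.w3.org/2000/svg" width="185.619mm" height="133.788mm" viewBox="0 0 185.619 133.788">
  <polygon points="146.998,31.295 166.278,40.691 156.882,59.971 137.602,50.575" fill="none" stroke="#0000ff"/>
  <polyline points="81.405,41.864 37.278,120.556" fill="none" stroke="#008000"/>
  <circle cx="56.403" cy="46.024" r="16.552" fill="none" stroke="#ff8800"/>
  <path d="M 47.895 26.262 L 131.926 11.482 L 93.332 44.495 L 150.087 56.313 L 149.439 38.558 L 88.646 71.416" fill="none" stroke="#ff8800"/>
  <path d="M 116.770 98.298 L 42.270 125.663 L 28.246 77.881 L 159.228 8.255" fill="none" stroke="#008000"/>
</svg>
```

1 u = 1 mm; y_m = 133.788 − y.

[1] `<polygon>` regular polygon, #0000ff→score S478 F1674: (146.998,102.493) → (166.278,93.097) → (156.882,73.817) → (137.602,83.213) → (146.998,102.493) (closed)

[2] `<polyline>` line segment, #008000→cut S925 F1227: (81.405,91.924) → (37.278,13.232)

[3] `<circle>` circle, #ff8800→engrave S318 F3920: (72.955,87.764) → (68.107,99.468) → (56.403,104.316) → (44.699,99.468) → (39.851,87.764) → (44.699,76.060) → (56.403,71.212) → (68.107,76.060) → (72.955,87.764) (closed)

[4] `<path>` open polyline, #ff8800→engrave S318 F3920: (47.895,107.526) → (131.926,122.306) → (93.332,89.293) → (150.087,77.475) → (149.439,95.230) → (88.646,62.372)

[5] `<path>` open polyline, #008000→cut S925 F1227: (116.770,35.490) → (42.270,8.125) → (28.246,55.907) → (159.228,125.533)

G21
G90
G00 X146.998 Y102.493
M4 S478
G1 X166.278 Y93.097 F1674
G1 X156.882 Y73.817
G1 X137.602 Y83.213
G1 X146.998 Y102.493
M5
G00 X81.405 Y91.924
M4 S925
G1 X37.278 Y13.232 F1227
M5
G00 X72.955 Y87.764
M4 S318
G1 X68.107 Y99.468 F3920
G1 X56.403 Y104.316
G1 X44.699 Y99.468
G1 X39.851 Y87.764
G1 X44.699 Y76.060
G1 X56.403 Y71.212
G1 X68.107 Y76.060
G1 X72.955 Y87.764
M5
G00 X47.895 Y107.526
M4 S318
G1 X131.926 Y122.306 F3920
G1 X93.332 Y89.293
G1 X150.087 Y77.475
G1 X149.439 Y95.230
G1 X88.646 Y62.372
M5
G00 X116.770 Y35.490
M4 S925
G1 X42.270 Y8.125 F1227
G1 X28.246 Y55.907
G1 X159.228 Y125.533
M5
G00 X0.000 Y0.000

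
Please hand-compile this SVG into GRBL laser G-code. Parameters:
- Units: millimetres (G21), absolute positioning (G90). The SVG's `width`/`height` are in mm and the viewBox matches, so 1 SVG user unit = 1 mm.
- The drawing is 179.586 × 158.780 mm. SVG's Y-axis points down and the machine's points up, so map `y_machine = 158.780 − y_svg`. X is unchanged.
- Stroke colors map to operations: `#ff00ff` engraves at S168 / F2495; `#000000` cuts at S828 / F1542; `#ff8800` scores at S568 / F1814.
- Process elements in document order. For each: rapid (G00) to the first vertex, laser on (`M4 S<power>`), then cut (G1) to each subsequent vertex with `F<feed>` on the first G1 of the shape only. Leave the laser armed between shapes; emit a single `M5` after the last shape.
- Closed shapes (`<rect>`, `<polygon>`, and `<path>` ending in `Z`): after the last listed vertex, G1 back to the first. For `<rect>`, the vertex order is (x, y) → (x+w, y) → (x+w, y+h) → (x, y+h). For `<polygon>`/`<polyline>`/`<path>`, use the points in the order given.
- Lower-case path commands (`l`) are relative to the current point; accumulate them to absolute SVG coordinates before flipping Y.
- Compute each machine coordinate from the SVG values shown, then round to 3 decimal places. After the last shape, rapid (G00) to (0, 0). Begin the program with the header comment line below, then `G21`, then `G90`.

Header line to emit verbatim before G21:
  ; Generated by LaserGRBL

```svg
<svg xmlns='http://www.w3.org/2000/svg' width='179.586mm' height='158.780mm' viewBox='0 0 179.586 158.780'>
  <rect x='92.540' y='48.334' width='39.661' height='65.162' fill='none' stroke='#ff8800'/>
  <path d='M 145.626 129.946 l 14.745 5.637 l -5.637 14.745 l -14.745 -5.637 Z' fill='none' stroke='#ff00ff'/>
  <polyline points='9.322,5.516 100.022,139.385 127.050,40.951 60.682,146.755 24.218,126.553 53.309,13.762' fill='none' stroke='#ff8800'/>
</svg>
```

; Generated by LaserGRBL
G21
G90
G00 X92.540 Y110.446
M4 S568
G1 X132.201 Y110.446 F1814
G1 X132.201 Y45.284
G1 X92.540 Y45.284
G1 X92.540 Y110.446
G00 X145.626 Y28.834
M4 S168
G1 X160.371 Y23.197 F2495
G1 X154.734 Y8.452
G1 X139.989 Y14.089
G1 X145.626 Y28.834
G00 X9.322 Y153.264
M4 S568
G1 X100.022 Y19.395 F1814
G1 X127.050 Y117.829
G1 X60.682 Y12.025
G1 X24.218 Y32.227
G1 X53.309 Y145.018
M5
G00 X0.000 Y0.000

1 u = 1 mm; y_m = 158.780 − y.

[1] `<rect>` rectangle, #ff8800→score S568 F1814: (92.540,110.446) → (132.201,110.446) → (132.201,45.284) → (92.540,45.284) → (92.540,110.446) (closed)

[2] `<path>` regular polygon, #ff00ff→engrave S168 F2495: (145.626,28.834) → (160.371,23.197) → (154.734,8.452) → (139.989,14.089) → (145.626,28.834) (closed)

[3] `<polyline>` open polyline, #ff8800→score S568 F1814: (9.322,153.264) → (100.022,19.395) → (127.050,117.829) → (60.682,12.025) → (24.218,32.227) → (53.309,145.018)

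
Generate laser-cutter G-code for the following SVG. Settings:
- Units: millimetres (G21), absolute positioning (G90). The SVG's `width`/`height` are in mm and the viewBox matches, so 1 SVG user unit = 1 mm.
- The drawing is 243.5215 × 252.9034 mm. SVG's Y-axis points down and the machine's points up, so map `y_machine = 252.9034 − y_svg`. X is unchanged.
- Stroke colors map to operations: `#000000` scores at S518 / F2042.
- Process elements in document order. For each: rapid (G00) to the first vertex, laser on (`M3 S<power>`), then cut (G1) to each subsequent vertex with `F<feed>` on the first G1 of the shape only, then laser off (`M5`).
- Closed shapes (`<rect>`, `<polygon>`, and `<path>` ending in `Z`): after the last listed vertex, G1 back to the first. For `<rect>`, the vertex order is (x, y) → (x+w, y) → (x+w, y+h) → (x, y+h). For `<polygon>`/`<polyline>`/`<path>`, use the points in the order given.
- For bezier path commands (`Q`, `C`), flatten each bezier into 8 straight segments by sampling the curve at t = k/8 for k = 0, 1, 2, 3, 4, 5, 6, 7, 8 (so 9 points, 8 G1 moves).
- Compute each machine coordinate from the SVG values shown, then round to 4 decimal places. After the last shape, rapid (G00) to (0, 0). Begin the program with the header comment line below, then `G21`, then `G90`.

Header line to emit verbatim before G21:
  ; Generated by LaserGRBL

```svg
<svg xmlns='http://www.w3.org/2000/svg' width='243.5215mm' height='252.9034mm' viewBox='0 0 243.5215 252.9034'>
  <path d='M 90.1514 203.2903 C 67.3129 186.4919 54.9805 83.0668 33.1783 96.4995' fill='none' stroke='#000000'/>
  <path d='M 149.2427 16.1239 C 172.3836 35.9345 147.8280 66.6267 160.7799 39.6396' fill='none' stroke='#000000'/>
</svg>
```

Since the viewBox matches the mm dimensions, user units are millimetres directly. The only transform is the Y-flip y_m = 252.9034 − y_svg.

Shape 1 is a cubic bezier drawn with `<path>`. Its stroke #000000 means score at S518, F2042. After flipping Y the toolpath is (90.1514,49.6131) → (82.0404,59.5757) → (74.6803,75.2750) → (67.8369,94.3263) → (61.2762,114.3452) → (54.7641,132.9469) → (48.0665,147.7470) → (40.9492,156.3609) → (33.1783,156.4039).

Shape 2 is a cubic bezier drawn with `<path>`. Its stroke #000000 means score at S518, F2042. After flipping Y the toolpath is (149.2427,236.7795) → (155.8512,228.9744) → (158.9866,220.9525) → (159.6474,213.5174) → (158.8322,207.4725) → (157.5393,203.6213) → (156.7673,202.7671) → (157.5147,205.7134) → (160.7799,213.2638).

; Generated by LaserGRBL
G21
G90
G00 X90.1514 Y49.6131
M3 S518
G1 X82.0404 Y59.5757 F2042
G1 X74.6803 Y75.2750
G1 X67.8369 Y94.3263
G1 X61.2762 Y114.3452
G1 X54.7641 Y132.9469
G1 X48.0665 Y147.7470
G1 X40.9492 Y156.3609
G1 X33.1783 Y156.4039
M5
G00 X149.2427 Y236.7795
M3 S518
G1 X155.8512 Y228.9744 F2042
G1 X158.9866 Y220.9525
G1 X159.6474 Y213.5174
G1 X158.8322 Y207.4725
G1 X157.5393 Y203.6213
G1 X156.7673 Y202.7671
G1 X157.5147 Y205.7134
G1 X160.7799 Y213.2638
M5
G00 X0.0000 Y0.0000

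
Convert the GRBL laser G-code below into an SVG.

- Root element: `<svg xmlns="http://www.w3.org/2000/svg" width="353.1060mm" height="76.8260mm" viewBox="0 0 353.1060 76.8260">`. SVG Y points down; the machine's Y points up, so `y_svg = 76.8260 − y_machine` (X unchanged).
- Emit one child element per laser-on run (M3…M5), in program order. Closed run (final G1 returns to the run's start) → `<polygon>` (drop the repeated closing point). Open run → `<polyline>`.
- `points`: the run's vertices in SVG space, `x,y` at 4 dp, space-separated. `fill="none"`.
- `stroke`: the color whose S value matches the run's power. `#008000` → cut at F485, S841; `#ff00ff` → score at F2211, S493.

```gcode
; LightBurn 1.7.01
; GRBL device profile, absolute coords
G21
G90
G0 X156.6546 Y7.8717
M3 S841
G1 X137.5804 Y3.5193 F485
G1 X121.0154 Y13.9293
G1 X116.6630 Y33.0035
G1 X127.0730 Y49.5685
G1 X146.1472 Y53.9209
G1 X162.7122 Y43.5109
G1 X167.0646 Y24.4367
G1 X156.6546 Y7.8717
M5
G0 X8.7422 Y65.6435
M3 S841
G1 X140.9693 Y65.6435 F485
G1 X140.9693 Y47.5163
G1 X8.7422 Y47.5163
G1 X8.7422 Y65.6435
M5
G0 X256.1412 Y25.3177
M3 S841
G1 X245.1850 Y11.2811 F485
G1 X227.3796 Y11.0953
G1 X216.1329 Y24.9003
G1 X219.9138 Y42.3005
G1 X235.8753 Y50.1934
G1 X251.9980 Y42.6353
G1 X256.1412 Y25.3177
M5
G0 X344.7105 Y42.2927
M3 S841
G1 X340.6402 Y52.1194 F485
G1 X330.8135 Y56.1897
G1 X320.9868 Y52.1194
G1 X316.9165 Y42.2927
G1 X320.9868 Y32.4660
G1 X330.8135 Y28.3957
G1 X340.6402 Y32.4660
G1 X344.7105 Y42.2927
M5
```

<svg xmlns="http://www.w3.org/2000/svg" width="353.1060mm" height="76.8260mm" viewBox="0 0 353.1060 76.8260">
  <polygon points="156.6546,68.9543 137.5804,73.3067 121.0154,62.8967 116.6630,43.8225 127.0730,27.2575 146.1472,22.9051 162.7122,33.3151 167.0646,52.3893" fill="none" stroke="#008000"/>
  <polygon points="8.7422,11.1825 140.9693,11.1825 140.9693,29.3097 8.7422,29.3097" fill="none" stroke="#008000"/>
  <polygon points="256.1412,51.5083 245.1850,65.5449 227.3796,65.7307 216.1329,51.9257 219.9138,34.5255 235.8753,26.6326 251.9980,34.1907" fill="none" stroke="#008000"/>
  <polygon points="344.7105,34.5333 340.6402,24.7066 330.8135,20.6363 320.9868,24.7066 316.9165,34.5333 320.9868,44.3600 330.8135,48.4303 340.6402,44.3600" fill="none" stroke="#008000"/>
</svg>

Machine Y-up, SVG Y-down with viewBox height 76.8260, so y_svg = 76.8260 − y_machine; X carries over. Every run uses S841, so all elements get stroke `#008000` (cut).

Run 1: The run returns to its start, so emit a `<polygon>` with points (Y-flipped): 156.6546,68.9543 137.5804,73.3067 121.0154,62.8967 116.6630,43.8225 127.0730,27.2575 146.1472,22.9051 162.7122,33.3151 167.0646,52.3893.

Run 2: The run returns to its start, so emit a `<polygon>` with points (Y-flipped): 8.7422,11.1825 140.9693,11.1825 140.9693,29.3097 8.7422,29.3097.

Run 3: The run returns to its start, so emit a `<polygon>` with points (Y-flipped): 256.1412,51.5083 245.1850,65.5449 227.3796,65.7307 216.1329,51.9257 219.9138,34.5255 235.8753,26.6326 251.9980,34.1907.

Run 4: The run returns to its start, so emit a `<polygon>` with points (Y-flipped): 344.7105,34.5333 340.6402,24.7066 330.8135,20.6363 320.9868,24.7066 316.9165,34.5333 320.9868,44.3600 330.8135,48.4303 340.6402,44.3600.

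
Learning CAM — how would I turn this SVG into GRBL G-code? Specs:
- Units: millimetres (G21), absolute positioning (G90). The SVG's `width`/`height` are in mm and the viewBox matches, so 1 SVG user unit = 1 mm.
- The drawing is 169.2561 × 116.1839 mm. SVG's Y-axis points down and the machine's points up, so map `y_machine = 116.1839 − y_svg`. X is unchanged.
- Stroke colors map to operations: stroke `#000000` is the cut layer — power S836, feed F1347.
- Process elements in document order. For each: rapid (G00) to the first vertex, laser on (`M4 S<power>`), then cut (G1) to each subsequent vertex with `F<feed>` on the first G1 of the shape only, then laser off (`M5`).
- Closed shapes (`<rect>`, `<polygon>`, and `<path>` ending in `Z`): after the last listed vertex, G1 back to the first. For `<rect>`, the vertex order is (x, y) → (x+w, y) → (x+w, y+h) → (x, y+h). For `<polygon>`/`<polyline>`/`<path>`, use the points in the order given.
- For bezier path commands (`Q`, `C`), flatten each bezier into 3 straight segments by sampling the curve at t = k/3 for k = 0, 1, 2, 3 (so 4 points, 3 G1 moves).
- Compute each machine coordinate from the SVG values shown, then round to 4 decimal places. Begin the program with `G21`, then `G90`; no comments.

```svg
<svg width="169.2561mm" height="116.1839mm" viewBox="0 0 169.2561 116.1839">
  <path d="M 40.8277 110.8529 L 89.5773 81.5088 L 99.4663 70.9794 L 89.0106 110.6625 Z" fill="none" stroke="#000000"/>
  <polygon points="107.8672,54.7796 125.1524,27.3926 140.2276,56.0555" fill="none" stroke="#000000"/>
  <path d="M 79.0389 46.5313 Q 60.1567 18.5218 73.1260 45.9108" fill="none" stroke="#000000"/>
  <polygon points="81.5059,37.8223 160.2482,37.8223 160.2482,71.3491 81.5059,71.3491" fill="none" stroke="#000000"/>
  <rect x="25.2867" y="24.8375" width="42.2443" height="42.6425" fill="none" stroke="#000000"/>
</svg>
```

G21
G90
G00 X40.8277 Y5.3310
M4 S836
G1 X89.5773 Y34.6751 F1347
G1 X99.4663 Y45.2045
G1 X89.0106 Y5.5214
G1 X40.8277 Y5.3310
M5
G00 X107.8672 Y61.4043
M4 S836
G1 X125.1524 Y88.7913 F1347
G1 X140.2276 Y60.1284
G1 X107.8672 Y61.4043
M5
G00 X79.0389 Y69.6526
M4 S836
G1 X69.9898 Y82.1702 F1347
G1 X68.0189 Y82.3770
G1 X73.1260 Y70.2731
M5
G00 X81.5059 Y78.3616
M4 S836
G1 X160.2482 Y78.3616 F1347
G1 X160.2482 Y44.8348
G1 X81.5059 Y44.8348
G1 X81.5059 Y78.3616
M5
G00 X25.2867 Y91.3464
M4 S836
G1 X67.5310 Y91.3464 F1347
G1 X67.5310 Y48.7039
G1 X25.2867 Y48.7039
G1 X25.2867 Y91.3464
M5

Since the viewBox matches the mm dimensions, user units are millimetres directly. The only transform is the Y-flip y_m = 116.1839 − y_svg.

Shape 1 is a closed polygon drawn with `<path>`. Its stroke #000000 means cut at S836, F1347. After flipping Y the toolpath is (40.8277,5.3310) → (89.5773,34.6751) → (99.4663,45.2045) → (89.0106,5.5214) → (40.8277,5.3310), returning to the start.

Shape 2 is a regular polygon drawn with `<polygon>`. Its stroke #000000 means cut at S836, F1347. After flipping Y the toolpath is (107.8672,61.4043) → (125.1524,88.7913) → (140.2276,60.1284) → (107.8672,61.4043), returning to the start.

Shape 3 is a quadratic bezier drawn with `<path>`. Its stroke #000000 means cut at S836, F1347. After flipping Y the toolpath is (79.0389,69.6526) → (69.9898,82.1702) → (68.0189,82.3770) → (73.1260,70.2731).

Shape 4 is a rectangle drawn with `<polygon>`. Its stroke #000000 means cut at S836, F1347. After flipping Y the toolpath is (81.5059,78.3616) → (160.2482,78.3616) → (160.2482,44.8348) → (81.5059,44.8348) → (81.5059,78.3616), returning to the start.

Shape 5 is a rectangle drawn with `<rect>`. Its stroke #000000 means cut at S836, F1347. After flipping Y the toolpath is (25.2867,91.3464) → (67.5310,91.3464) → (67.5310,48.7039) → (25.2867,48.7039) → (25.2867,91.3464), returning to the start.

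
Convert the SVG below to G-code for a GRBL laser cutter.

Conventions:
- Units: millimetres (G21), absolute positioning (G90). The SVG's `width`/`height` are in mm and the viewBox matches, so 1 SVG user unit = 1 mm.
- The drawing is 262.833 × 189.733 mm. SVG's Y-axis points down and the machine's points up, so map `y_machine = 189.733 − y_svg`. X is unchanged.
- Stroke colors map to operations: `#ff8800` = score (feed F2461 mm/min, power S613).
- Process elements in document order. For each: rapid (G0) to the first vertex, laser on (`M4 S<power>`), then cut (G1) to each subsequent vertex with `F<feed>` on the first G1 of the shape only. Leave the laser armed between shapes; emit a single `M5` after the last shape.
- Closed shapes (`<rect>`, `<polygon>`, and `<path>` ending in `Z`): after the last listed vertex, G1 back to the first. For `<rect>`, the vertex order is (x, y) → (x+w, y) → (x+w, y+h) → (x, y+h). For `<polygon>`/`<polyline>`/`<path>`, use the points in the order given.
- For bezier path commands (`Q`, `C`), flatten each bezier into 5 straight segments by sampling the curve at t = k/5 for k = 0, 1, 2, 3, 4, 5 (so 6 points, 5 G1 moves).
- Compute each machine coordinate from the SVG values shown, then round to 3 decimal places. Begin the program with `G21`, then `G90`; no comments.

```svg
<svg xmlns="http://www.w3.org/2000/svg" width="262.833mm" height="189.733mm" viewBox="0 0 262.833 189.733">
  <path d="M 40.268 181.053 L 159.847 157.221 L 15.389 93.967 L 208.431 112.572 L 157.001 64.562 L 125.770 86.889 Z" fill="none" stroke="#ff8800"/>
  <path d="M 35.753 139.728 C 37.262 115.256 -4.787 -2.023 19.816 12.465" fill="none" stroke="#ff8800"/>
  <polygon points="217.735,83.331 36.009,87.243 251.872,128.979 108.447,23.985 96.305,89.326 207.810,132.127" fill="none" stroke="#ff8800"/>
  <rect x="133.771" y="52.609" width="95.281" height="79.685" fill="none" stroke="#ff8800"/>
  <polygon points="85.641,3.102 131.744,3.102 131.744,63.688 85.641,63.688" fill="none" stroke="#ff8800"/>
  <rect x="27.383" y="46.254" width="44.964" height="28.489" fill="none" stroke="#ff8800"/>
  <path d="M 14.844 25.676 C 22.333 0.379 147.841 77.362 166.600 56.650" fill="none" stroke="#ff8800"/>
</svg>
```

G21
G90
G0 X40.268 Y8.680
M4 S613
G1 X159.847 Y32.512 F2461
G1 X15.389 Y95.766
G1 X208.431 Y77.161
G1 X157.001 Y125.171
G1 X125.770 Y102.844
G1 X40.268 Y8.680
G0 X35.753 Y50.005
M4 S613
G1 X32.313 Y74.028 F2461
G1 X23.709 Y109.546
G1 X15.232 Y145.778
G1 X12.171 Y171.945
G1 X19.816 Y177.268
G0 X217.735 Y106.402
M4 S613
G1 X36.009 Y102.490 F2461
G1 X251.872 Y60.754
G1 X108.447 Y165.748
G1 X96.305 Y100.407
G1 X207.810 Y57.606
G1 X217.735 Y106.402
G0 X133.771 Y137.124
M4 S613
G1 X229.052 Y137.124 F2461
G1 X229.052 Y57.439
G1 X133.771 Y57.439
G1 X133.771 Y137.124
G0 X85.641 Y186.631
M4 S613
G1 X131.744 Y186.631 F2461
G1 X131.744 Y126.045
G1 X85.641 Y126.045
G1 X85.641 Y186.631
G0 X27.383 Y143.479
M4 S613
G1 X72.347 Y143.479 F2461
G1 X72.347 Y114.990
G1 X27.383 Y114.990
G1 X27.383 Y143.479
G0 X14.844 Y164.057
M4 S613
G1 X31.702 Y168.561 F2461
G1 X66.095 Y158.117
G1 X107.235 Y142.324
G1 X144.333 Y130.779
G1 X166.600 Y133.083
M5

viewBox `0 0 262.833 189.733` with mm width/height → 1 unit = 1 mm. Flip: y_m = 189.733 − y_svg.

**Shape 1** — `<path>` closed polygon, stroke `#ff8800` → score (S613, F2461). Machine vertices: (40.268,8.680) → (159.847,32.512) → (15.389,95.766) → (208.431,77.161) → (157.001,125.171) → (125.770,102.844) → (40.268,8.680). Closed: final G1 returns to the first vertex.

**Shape 2** — `<path>` cubic bezier, stroke `#ff8800` → score (S613, F2461). Control points (SVG): P0=(35.753,139.728), P1=(37.262,115.256), P2=(-4.787,-2.023), P3=(19.816,12.465); sampled at t=k/5. Machine vertices: (35.753,50.005) → (32.313,74.028) → (23.709,109.546) → (15.232,145.778) → (12.171,171.945) → (19.816,177.268). Open path.

**Shape 3** — `<polygon>` closed polygon, stroke `#ff8800` → score (S613, F2461). Machine vertices: (217.735,106.402) → (36.009,102.490) → (251.872,60.754) → (108.447,165.748) → (96.305,100.407) → (207.810,57.606) → (217.735,106.402). Closed: final G1 returns to the first vertex.

**Shape 4** — `<rect>` rectangle, stroke `#ff8800` → score (S613, F2461). Machine vertices: (133.771,137.124) → (229.052,137.124) → (229.052,57.439) → (133.771,57.439) → (133.771,137.124). Closed: final G1 returns to the first vertex.

**Shape 5** — `<polygon>` rectangle, stroke `#ff8800` → score (S613, F2461). Machine vertices: (85.641,186.631) → (131.744,186.631) → (131.744,126.045) → (85.641,126.045) → (85.641,186.631). Closed: final G1 returns to the first vertex.

**Shape 6** — `<rect>` rectangle, stroke `#ff8800` → score (S613, F2461). Machine vertices: (27.383,143.479) → (72.347,143.479) → (72.347,114.990) → (27.383,114.990) → (27.383,143.479). Closed: final G1 returns to the first vertex.

**Shape 7** — `<path>` cubic bezier, stroke `#ff8800` → score (S613, F2461). Control points (SVG): P0=(14.844,25.676), P1=(22.333,0.379), P2=(147.841,77.362), P3=(166.600,56.650); sampled at t=k/5. Machine vertices: (14.844,164.057) → (31.702,168.561) → (66.095,158.117) → (107.235,142.324) → (144.333,130.779) → (166.600,133.083). Open path.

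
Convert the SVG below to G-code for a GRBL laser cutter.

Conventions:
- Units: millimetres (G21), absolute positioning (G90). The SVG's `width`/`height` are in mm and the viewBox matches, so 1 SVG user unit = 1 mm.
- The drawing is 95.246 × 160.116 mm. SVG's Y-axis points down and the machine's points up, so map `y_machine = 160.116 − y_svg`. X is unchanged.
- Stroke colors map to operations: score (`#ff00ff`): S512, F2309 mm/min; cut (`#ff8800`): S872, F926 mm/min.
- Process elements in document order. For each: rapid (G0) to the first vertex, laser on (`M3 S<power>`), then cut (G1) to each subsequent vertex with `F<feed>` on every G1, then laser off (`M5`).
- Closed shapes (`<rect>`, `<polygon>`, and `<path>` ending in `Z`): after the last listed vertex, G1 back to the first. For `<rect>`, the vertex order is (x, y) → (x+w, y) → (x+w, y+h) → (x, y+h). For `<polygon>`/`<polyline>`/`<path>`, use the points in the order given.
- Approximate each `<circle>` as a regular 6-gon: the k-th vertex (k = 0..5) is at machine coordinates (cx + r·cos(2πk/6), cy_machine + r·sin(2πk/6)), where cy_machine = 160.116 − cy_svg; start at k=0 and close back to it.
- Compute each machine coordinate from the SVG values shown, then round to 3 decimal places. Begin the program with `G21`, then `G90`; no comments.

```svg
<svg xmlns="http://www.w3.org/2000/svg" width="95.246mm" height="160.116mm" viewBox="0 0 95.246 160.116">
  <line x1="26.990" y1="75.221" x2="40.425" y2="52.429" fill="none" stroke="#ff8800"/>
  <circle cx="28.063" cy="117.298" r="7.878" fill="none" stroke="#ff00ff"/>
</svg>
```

1 u = 1 mm; y_m = 160.116 − y.

[1] `<line>` line segment, #ff8800→cut S872 F926: (26.990,84.895) → (40.425,107.687)

[2] `<circle>` circle, #ff00ff→score S512 F2309: (35.941,42.818) → (32.002,49.641) → (24.124,49.641) → (20.185,42.818) → (24.124,35.995) → (32.002,35.995) → (35.941,42.818) (closed)

G21
G90
G0 X26.990 Y84.895
M3 S872
G1 X40.425 Y107.687 F926
M5
G0 X35.941 Y42.818
M3 S512
G1 X32.002 Y49.641 F2309
G1 X24.124 Y49.641 F2309
G1 X20.185 Y42.818 F2309
G1 X24.124 Y35.995 F2309
G1 X32.002 Y35.995 F2309
G1 X35.941 Y42.818 F2309
M5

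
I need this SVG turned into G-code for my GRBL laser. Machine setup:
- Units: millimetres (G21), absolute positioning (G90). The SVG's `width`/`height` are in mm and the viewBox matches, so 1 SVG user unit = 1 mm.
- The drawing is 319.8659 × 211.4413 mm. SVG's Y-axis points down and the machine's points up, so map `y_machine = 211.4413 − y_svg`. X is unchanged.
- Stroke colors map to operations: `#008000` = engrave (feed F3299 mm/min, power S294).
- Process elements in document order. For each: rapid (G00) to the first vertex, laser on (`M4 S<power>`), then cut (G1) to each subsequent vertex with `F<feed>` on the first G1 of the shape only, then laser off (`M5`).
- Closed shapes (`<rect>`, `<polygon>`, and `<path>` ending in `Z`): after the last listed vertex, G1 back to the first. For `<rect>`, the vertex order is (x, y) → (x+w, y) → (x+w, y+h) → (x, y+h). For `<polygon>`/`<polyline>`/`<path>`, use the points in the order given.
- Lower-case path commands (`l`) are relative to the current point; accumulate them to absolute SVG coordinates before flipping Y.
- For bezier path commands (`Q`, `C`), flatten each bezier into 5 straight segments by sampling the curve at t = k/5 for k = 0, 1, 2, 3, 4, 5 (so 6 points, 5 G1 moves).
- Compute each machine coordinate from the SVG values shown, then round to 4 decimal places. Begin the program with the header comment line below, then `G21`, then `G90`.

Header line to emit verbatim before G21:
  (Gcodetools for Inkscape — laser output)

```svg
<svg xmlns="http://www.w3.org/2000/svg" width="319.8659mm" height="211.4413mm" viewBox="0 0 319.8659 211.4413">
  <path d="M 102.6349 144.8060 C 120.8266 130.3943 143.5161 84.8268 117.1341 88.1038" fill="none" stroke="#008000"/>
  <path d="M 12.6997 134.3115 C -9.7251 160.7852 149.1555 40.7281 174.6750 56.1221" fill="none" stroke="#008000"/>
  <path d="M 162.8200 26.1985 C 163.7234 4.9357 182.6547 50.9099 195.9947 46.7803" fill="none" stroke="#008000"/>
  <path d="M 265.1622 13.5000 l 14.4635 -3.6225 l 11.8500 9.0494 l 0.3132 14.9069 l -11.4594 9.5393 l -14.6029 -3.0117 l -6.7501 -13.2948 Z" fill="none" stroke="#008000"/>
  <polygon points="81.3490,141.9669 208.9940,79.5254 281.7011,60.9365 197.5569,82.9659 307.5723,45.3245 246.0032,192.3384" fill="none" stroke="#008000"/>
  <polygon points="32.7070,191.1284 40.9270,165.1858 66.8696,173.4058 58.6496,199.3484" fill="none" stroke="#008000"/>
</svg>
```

1 u = 1 mm; y_m = 211.4413 − y.

[1] `<path>` cubic bezier, #008000→engrave S294 F3299: (102.6349,66.6353) → (113.6611,78.3810) → (123.1954,93.7641) → (128.6666,108.9446) → (127.5033,120.0824) → (117.1341,123.3375)

[2] `<path>` cubic bezier, #008000→engrave S294 F3299: (12.6997,77.1298) → (18.4841,76.5734) → (52.6779,97.6493) → (100.1769,126.8223) → (145.8773,150.5573) → (174.6750,155.3192)

[3] `<path>` cubic bezier, #008000→engrave S294 F3299: (162.8200,185.2428) → (165.3364,190.8708) → (171.0458,185.9942) → (178.8145,176.2455) → (187.5087,167.2570) → (195.9947,164.6610)

[4] `<path>` regular polygon, #008000→engrave S294 F3299: (265.1622,197.9413) → (279.6257,201.5638) → (291.4757,192.5144) → (291.7889,177.6075) → (280.3295,168.0682) → (265.7266,171.0799) → (258.9765,184.3747) → (265.1622,197.9413) (closed)

[5] `<polygon>` closed polygon, #008000→engrave S294 F3299: (81.3490,69.4744) → (208.9940,131.9159) → (281.7011,150.5048) → (197.5569,128.4754) → (307.5723,166.1168) → (246.0032,19.1029) → (81.3490,69.4744) (closed)

[6] `<polygon>` regular polygon, #008000→engrave S294 F3299: (32.7070,20.3129) → (40.9270,46.2555) → (66.8696,38.0355) → (58.6496,12.0929) → (32.7070,20.3129) (closed)

(Gcodetools for Inkscape — laser output)
G21
G90
G00 X102.6349 Y66.6353
M4 S294
G1 X113.6611 Y78.3810 F3299
G1 X123.1954 Y93.7641
G1 X128.6666 Y108.9446
G1 X127.5033 Y120.0824
G1 X117.1341 Y123.3375
M5
G00 X12.6997 Y77.1298
M4 S294
G1 X18.4841 Y76.5734 F3299
G1 X52.6779 Y97.6493
G1 X100.1769 Y126.8223
G1 X145.8773 Y150.5573
G1 X174.6750 Y155.3192
M5
G00 X162.8200 Y185.2428
M4 S294
G1 X165.3364 Y190.8708 F3299
G1 X171.0458 Y185.9942
G1 X178.8145 Y176.2455
G1 X187.5087 Y167.2570
G1 X195.9947 Y164.6610
M5
G00 X265.1622 Y197.9413
M4 S294
G1 X279.6257 Y201.5638 F3299
G1 X291.4757 Y192.5144
G1 X291.7889 Y177.6075
G1 X280.3295 Y168.0682
G1 X265.7266 Y171.0799
G1 X258.9765 Y184.3747
G1 X265.1622 Y197.9413
M5
G00 X81.3490 Y69.4744
M4 S294
G1 X208.9940 Y131.9159 F3299
G1 X281.7011 Y150.5048
G1 X197.5569 Y128.4754
G1 X307.5723 Y166.1168
G1 X246.0032 Y19.1029
G1 X81.3490 Y69.4744
M5
G00 X32.7070 Y20.3129
M4 S294
G1 X40.9270 Y46.2555 F3299
G1 X66.8696 Y38.0355
G1 X58.6496 Y12.0929
G1 X32.7070 Y20.3129
M5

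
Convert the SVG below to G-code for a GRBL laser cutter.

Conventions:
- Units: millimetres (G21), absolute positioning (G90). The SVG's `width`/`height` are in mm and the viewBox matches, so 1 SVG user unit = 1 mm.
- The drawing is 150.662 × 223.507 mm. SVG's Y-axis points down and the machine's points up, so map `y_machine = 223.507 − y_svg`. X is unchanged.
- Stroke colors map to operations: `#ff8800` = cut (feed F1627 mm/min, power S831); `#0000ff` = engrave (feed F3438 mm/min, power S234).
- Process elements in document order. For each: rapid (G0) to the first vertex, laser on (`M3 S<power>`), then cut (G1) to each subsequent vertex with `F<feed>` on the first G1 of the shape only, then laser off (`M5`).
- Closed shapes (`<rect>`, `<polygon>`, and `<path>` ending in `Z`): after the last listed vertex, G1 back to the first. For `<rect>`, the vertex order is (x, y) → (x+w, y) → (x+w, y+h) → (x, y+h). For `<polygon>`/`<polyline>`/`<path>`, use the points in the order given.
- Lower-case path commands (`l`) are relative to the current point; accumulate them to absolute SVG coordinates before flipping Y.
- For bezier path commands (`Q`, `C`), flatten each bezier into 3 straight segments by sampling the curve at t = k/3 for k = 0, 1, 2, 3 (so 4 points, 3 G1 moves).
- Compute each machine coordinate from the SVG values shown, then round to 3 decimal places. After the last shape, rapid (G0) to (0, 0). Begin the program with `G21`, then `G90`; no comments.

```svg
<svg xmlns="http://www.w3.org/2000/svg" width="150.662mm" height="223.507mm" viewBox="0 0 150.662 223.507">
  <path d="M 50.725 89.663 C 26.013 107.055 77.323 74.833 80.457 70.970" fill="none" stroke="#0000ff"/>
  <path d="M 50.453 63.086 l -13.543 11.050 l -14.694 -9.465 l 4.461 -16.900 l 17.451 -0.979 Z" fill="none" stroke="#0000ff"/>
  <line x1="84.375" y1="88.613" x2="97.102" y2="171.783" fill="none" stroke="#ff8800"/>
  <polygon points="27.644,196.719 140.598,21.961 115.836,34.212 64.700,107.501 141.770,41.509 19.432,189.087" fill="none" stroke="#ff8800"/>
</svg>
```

viewBox `0 0 150.662 223.507` with mm width/height → 1 unit = 1 mm. Flip: y_m = 223.507 − y_svg.

**Shape 1** — `<path>` cubic bezier, stroke `#0000ff` → engrave (S234, F3438). Control points (SVG): P0=(50.725,89.663), P1=(26.013,107.055), P2=(77.323,74.833), P3=(80.457,70.970); sampled at t=k/3. Machine vertices: (50.725,133.844) → (46.754,130.102) → (65.864,142.109) → (80.457,152.537). Open path.

**Shape 2** — `<path>` regular polygon, stroke `#0000ff` → engrave (S234, F3438). Machine vertices: (50.453,160.421) → (36.910,149.371) → (22.216,158.836) → (26.677,175.736) → (44.128,176.715) → (50.453,160.421). Closed: final G1 returns to the first vertex.

**Shape 3** — `<line>` line segment, stroke `#ff8800` → cut (S831, F1627). Machine vertices: (84.375,134.894) → (97.102,51.724). Open path.

**Shape 4** — `<polygon>` closed polygon, stroke `#ff8800` → cut (S831, F1627). Machine vertices: (27.644,26.788) → (140.598,201.546) → (115.836,189.295) → (64.700,116.006) → (141.770,181.998) → (19.432,34.420) → (27.644,26.788). Closed: final G1 returns to the first vertex.

G21
G90
G0 X50.725 Y133.844
M3 S234
G1 X46.754 Y130.102 F3438
G1 X65.864 Y142.109
G1 X80.457 Y152.537
M5
G0 X50.453 Y160.421
M3 S234
G1 X36.910 Y149.371 F3438
G1 X22.216 Y158.836
G1 X26.677 Y175.736
G1 X44.128 Y176.715
G1 X50.453 Y160.421
M5
G0 X84.375 Y134.894
M3 S831
G1 X97.102 Y51.724 F1627
M5
G0 X27.644 Y26.788
M3 S831
G1 X140.598 Y201.546 F1627
G1 X115.836 Y189.295
G1 X64.700 Y116.006
G1 X141.770 Y181.998
G1 X19.432 Y34.420
G1 X27.644 Y26.788
M5
G0 X0.000 Y0.000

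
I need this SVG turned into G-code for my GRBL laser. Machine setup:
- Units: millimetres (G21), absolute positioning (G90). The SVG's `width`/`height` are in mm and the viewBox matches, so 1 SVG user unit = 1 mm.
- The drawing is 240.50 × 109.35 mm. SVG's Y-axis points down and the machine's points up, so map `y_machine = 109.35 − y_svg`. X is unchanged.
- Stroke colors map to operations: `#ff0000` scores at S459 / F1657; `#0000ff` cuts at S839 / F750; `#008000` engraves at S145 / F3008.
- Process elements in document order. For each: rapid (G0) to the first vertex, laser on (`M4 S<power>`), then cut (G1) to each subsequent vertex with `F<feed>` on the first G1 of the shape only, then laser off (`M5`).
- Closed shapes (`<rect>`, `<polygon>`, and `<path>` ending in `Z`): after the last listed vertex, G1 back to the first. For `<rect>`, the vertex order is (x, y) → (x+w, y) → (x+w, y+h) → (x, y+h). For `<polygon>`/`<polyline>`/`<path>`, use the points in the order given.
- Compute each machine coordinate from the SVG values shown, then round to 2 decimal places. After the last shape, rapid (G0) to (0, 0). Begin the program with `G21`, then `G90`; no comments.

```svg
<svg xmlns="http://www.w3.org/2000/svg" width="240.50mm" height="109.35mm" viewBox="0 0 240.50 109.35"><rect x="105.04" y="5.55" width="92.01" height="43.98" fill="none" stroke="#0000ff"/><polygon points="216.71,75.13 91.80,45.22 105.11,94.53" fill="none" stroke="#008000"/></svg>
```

G21
G90
G0 X105.04 Y103.80
M4 S839
G1 X197.05 Y103.80 F750
G1 X197.05 Y59.82
G1 X105.04 Y59.82
G1 X105.04 Y103.80
M5
G0 X216.71 Y34.22
M4 S145
G1 X91.80 Y64.13 F3008
G1 X105.11 Y14.82
G1 X216.71 Y34.22
M5
G0 X0.00 Y0.00

viewBox `0 0 240.50 109.35` with mm width/height → 1 unit = 1 mm. Flip: y_m = 109.35 − y_svg.

**Shape 1** — `<rect>` rectangle, stroke `#0000ff` → cut (S839, F750). Machine vertices: (105.04,103.80) → (197.05,103.80) → (197.05,59.82) → (105.04,59.82) → (105.04,103.80). Closed: final G1 returns to the first vertex.

**Shape 2** — `<polygon>` closed polygon, stroke `#008000` → engrave (S145, F3008). Machine vertices: (216.71,34.22) → (91.80,64.13) → (105.11,14.82) → (216.71,34.22). Closed: final G1 returns to the first vertex.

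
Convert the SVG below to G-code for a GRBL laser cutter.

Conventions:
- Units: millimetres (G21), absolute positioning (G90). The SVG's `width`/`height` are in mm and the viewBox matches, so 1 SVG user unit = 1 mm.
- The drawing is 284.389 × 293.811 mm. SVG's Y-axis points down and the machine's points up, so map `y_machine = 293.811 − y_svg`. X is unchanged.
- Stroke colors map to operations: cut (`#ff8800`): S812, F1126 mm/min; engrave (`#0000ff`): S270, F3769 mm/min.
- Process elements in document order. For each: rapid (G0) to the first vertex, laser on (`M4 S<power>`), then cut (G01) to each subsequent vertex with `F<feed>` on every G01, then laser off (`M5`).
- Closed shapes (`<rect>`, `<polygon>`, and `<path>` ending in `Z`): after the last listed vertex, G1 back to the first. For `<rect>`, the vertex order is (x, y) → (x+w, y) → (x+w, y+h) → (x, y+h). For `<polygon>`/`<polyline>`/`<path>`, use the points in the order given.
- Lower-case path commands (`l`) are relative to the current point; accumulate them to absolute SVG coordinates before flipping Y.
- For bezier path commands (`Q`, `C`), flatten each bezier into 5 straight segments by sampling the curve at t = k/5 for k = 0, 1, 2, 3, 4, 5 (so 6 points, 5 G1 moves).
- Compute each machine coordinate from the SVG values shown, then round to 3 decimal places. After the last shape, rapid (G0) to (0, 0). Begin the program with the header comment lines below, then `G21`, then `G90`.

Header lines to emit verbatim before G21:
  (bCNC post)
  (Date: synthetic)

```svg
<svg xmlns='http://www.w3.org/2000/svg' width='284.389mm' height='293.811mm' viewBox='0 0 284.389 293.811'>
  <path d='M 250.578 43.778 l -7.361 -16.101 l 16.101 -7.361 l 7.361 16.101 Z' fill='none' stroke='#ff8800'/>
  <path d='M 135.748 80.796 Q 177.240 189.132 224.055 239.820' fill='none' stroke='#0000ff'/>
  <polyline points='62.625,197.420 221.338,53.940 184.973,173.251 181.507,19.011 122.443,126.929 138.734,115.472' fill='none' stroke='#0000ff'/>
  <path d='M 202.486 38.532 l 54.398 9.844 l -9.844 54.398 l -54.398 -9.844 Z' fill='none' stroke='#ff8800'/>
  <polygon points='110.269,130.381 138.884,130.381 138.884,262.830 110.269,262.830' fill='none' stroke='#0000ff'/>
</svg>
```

(bCNC post)
(Date: synthetic)
G21
G90
G0 X250.578 Y250.033
M4 S812
G01 X243.217 Y266.134 F1126
G01 X259.318 Y273.495 F1126
G01 X266.679 Y257.394 F1126
G01 X250.578 Y250.033 F1126
M5
G0 X135.748 Y213.015
M4 S270
G01 X152.558 Y171.987 F3769
G01 X169.793 Y135.570 F3769
G01 X187.455 Y103.765 F3769
G01 X205.542 Y76.572 F3769
G01 X224.055 Y53.991 F3769
M5
G0 X62.625 Y96.391
M4 S270
G01 X221.338 Y239.871 F3769
G01 X184.973 Y120.560 F3769
G01 X181.507 Y274.800 F3769
G01 X122.443 Y166.882 F3769
G01 X138.734 Y178.339 F3769
M5
G0 X202.486 Y255.279
M4 S812
G01 X256.884 Y245.435 F1126
G01 X247.040 Y191.037 F1126
G01 X192.642 Y200.881 F1126
G01 X202.486 Y255.279 F1126
M5
G0 X110.269 Y163.430
M4 S270
G01 X138.884 Y163.430 F3769
G01 X138.884 Y30.981 F3769
G01 X110.269 Y30.981 F3769
G01 X110.269 Y163.430 F3769
M5
G0 X0.000 Y0.000

viewBox `0 0 284.389 293.811` with mm width/height → 1 unit = 1 mm. Flip: y_m = 293.811 − y_svg.

**Shape 1** — `<path>` regular polygon, stroke `#ff8800` → cut (S812, F1126). Machine vertices: (250.578,250.033) → (243.217,266.134) → (259.318,273.495) → (266.679,257.394) → (250.578,250.033). Closed: final G1 returns to the first vertex.

**Shape 2** — `<path>` quadratic bezier, stroke `#0000ff` → engrave (S270, F3769). Control points (SVG): P0=(135.748,80.796), P1=(177.240,189.132), P2=(224.055,239.820); sampled at t=k/5. Machine vertices: (135.748,213.015) → (152.558,171.987) → (169.793,135.570) → (187.455,103.765) → (205.542,76.572) → (224.055,53.991). Open path.

**Shape 3** — `<polyline>` open polyline, stroke `#0000ff` → engrave (S270, F3769). Machine vertices: (62.625,96.391) → (221.338,239.871) → (184.973,120.560) → (181.507,274.800) → (122.443,166.882) → (138.734,178.339). Open path.

**Shape 4** — `<path>` regular polygon, stroke `#ff8800` → cut (S812, F1126). Machine vertices: (202.486,255.279) → (256.884,245.435) → (247.040,191.037) → (192.642,200.881) → (202.486,255.279). Closed: final G1 returns to the first vertex.

**Shape 5** — `<polygon>` rectangle, stroke `#0000ff` → engrave (S270, F3769). Machine vertices: (110.269,163.430) → (138.884,163.430) → (138.884,30.981) → (110.269,30.981) → (110.269,163.430). Closed: final G1 returns to the first vertex.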